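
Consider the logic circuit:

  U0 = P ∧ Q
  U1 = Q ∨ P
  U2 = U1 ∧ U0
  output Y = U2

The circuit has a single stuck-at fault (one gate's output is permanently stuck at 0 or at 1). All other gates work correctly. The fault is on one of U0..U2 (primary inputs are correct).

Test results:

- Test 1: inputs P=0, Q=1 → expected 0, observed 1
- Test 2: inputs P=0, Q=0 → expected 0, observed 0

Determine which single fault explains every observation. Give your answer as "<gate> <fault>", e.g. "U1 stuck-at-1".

Fault-free values for test 1 (P=0, Q=1): U0=0, U1=1, U2=0, giving Y=0. Observed 1.
Test 1: faults giving observed 1 are {U0 stuck-at-1, U2 stuck-at-1}.
Test 2 (P=0, Q=0): fault-free U0=0, U1=0, U2=0 → 0; observed 0. Eliminates U2 stuck-at-1.
Only U0 stuck-at-1 is consistent with every test.

U0 stuck-at-1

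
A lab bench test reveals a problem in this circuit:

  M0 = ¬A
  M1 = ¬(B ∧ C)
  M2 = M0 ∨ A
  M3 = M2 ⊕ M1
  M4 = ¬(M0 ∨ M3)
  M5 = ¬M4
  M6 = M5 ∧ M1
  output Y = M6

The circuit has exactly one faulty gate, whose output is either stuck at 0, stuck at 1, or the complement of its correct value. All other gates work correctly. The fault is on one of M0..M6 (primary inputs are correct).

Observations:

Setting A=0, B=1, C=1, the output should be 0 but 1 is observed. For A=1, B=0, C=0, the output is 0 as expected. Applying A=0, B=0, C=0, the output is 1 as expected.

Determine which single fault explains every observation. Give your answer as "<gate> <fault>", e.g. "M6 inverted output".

Fault-free values for test 1 (A=0, B=1, C=1): M0=1, M1=0, M2=1, M3=1, M4=0, M5=1, M6=0, giving Y=0. Observed 1.
Test 1: faults giving observed 1 are {M1 stuck-at-1, M1 inverted output, M6 stuck-at-1, M6 inverted output}.
Test 2 (A=1, B=0, C=0): fault-free M0=0, M1=1, M2=1, M3=0, M4=1, M5=0, M6=0 → 0; observed 0. Eliminates M6 stuck-at-1, M6 inverted output.
Test 3 (A=0, B=0, C=0): fault-free M0=1, M1=1, M2=1, M3=0, M4=0, M5=1, M6=1 → 1; observed 1. Eliminates M1 inverted output.
Only M1 stuck-at-1 is consistent with every test.

M1 stuck-at-1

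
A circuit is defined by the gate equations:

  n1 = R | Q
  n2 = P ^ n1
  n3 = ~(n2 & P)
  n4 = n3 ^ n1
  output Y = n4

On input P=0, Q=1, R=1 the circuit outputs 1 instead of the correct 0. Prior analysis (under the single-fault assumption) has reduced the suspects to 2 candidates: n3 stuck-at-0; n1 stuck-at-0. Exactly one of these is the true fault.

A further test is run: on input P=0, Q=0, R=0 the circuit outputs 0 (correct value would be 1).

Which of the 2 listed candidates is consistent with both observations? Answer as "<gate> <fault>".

Evaluate each candidate on input P=0, Q=0, R=0:
  n3 stuck-at-0: n1=0, n2=0, n3=0 [stuck-at-0], n4=0 → 0 — matches
  n1 stuck-at-0: n1=0 [stuck-at-0], n2=0, n3=1, n4=1 → 1 — eliminated
Only n3 stuck-at-0 reproduces the observed 0.

n3 stuck-at-0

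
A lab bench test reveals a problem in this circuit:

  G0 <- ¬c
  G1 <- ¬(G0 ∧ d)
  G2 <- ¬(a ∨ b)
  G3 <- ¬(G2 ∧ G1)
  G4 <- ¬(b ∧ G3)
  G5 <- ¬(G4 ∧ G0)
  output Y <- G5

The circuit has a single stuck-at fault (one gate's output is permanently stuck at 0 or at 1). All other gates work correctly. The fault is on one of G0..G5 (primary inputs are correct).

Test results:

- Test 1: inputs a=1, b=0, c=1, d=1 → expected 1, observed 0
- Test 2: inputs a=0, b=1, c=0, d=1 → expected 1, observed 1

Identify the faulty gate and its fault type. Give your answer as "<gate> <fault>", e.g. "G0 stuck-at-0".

Fault-free values for test 1 (a=1, b=0, c=1, d=1): G0=0, G1=1, G2=0, G3=1, G4=1, G5=1, giving Y=1. Observed 0.
Test 1: faults giving observed 0 are {G0 stuck-at-1, G5 stuck-at-0}.
Test 2 (a=0, b=1, c=0, d=1): fault-free G0=1, G1=0, G2=0, G3=1, G4=0, G5=1 → 1; observed 1. Eliminates G5 stuck-at-0.
Only G0 stuck-at-1 is consistent with every test.

G0 stuck-at-1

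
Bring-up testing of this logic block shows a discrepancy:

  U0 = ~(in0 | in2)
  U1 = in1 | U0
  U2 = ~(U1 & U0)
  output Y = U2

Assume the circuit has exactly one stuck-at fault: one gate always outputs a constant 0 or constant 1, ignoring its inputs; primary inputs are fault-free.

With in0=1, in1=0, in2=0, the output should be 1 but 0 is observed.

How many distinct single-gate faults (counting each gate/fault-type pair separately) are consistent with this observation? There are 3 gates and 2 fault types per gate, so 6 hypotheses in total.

2

Fault-free: U0=0, U1=0, U2=1 → 1. Observed 0.
  U0 stuck-at-0: output 1 ✗
  U0 stuck-at-1: output 0 ✓
  U1 stuck-at-0: output 1 ✗
  U1 stuck-at-1: output 1 ✗
  U2 stuck-at-0: output 0 ✓
  U2 stuck-at-1: output 1 ✗
Consistent faults: {U0 stuck-at-1, U2 stuck-at-0} — 2 in all.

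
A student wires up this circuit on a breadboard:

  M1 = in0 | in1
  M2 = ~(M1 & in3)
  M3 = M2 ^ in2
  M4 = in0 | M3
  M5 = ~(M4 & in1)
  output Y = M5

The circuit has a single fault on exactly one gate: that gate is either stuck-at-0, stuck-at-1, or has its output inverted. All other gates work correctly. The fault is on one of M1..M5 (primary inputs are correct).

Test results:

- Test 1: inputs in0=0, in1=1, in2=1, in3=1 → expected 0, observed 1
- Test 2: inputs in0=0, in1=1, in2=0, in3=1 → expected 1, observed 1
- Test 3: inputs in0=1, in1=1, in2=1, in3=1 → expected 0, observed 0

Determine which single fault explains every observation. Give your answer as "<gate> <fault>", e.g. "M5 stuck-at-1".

M3 stuck-at-0

Fault-free values for test 1 (in0=0, in1=1, in2=1, in3=1): M1=1, M2=0, M3=1, M4=1, M5=0, giving Y=0. Observed 1.
Test 1: faults giving observed 1 are {M1 stuck-at-0, M1 inverted output, M2 stuck-at-1, M2 inverted output, M3 stuck-at-0, M3 inverted output, M4 stuck-at-0, M4 inverted output, M5 stuck-at-1, M5 inverted output}.
Test 2 (in0=0, in1=1, in2=0, in3=1): fault-free M1=1, M2=0, M3=0, M4=0, M5=1 → 1; observed 1. Eliminates M1 stuck-at-0, M1 inverted output, M2 stuck-at-1, M2 inverted output, M3 inverted output, M4 inverted output, M5 inverted output.
Test 3 (in0=1, in1=1, in2=1, in3=1): fault-free M1=1, M2=0, M3=1, M4=1, M5=0 → 0; observed 0. Eliminates M4 stuck-at-0, M5 stuck-at-1.
Only M3 stuck-at-0 is consistent with every test.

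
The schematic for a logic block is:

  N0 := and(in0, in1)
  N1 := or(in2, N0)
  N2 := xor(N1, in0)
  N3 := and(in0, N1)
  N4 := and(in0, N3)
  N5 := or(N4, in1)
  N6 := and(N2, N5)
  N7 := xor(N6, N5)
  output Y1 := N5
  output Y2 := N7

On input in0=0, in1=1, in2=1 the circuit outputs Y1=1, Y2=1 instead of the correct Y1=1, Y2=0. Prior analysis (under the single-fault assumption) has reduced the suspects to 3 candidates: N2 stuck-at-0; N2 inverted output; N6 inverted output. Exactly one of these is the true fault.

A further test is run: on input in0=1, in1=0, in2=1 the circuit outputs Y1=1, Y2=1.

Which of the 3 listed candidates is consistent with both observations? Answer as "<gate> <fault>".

N2 stuck-at-0

Evaluate each candidate on input in0=1, in1=0, in2=1:
  N2 stuck-at-0: N0=0, N1=1, N2=0 [stuck-at-0], N3=1, N4=1, N5=1, N6=0, N7=1 → Y1=1, Y2=1 — matches
  N2 inverted output: N0=0, N1=1, N2=1 [inverted output], N3=1, N4=1, N5=1, N6=1, N7=0 → Y1=1, Y2=0 — eliminated
  N6 inverted output: N0=0, N1=1, N2=0, N3=1, N4=1, N5=1, N6=1 [inverted output], N7=0 → Y1=1, Y2=0 — eliminated
Only N2 stuck-at-0 reproduces the observed Y1=1, Y2=1.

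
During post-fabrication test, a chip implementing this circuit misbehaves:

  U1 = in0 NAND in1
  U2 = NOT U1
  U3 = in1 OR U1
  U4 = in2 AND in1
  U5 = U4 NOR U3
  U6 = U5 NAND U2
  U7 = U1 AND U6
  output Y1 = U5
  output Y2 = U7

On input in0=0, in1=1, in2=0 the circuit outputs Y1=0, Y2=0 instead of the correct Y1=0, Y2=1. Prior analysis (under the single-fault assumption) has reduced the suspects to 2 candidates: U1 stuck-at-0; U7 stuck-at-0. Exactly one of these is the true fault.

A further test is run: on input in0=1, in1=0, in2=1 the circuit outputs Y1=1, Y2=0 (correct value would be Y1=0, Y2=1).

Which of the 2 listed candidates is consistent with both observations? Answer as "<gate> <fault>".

Evaluate each candidate on input in0=1, in1=0, in2=1:
  U1 stuck-at-0: U1=0 [stuck-at-0], U2=1, U3=0, U4=0, U5=1, U6=0, U7=0 → Y1=1, Y2=0 — matches
  U7 stuck-at-0: U1=1, U2=0, U3=1, U4=0, U5=0, U6=1, U7=0 [stuck-at-0] → Y1=0, Y2=0 — eliminated
Only U1 stuck-at-0 reproduces the observed Y1=1, Y2=0.

U1 stuck-at-0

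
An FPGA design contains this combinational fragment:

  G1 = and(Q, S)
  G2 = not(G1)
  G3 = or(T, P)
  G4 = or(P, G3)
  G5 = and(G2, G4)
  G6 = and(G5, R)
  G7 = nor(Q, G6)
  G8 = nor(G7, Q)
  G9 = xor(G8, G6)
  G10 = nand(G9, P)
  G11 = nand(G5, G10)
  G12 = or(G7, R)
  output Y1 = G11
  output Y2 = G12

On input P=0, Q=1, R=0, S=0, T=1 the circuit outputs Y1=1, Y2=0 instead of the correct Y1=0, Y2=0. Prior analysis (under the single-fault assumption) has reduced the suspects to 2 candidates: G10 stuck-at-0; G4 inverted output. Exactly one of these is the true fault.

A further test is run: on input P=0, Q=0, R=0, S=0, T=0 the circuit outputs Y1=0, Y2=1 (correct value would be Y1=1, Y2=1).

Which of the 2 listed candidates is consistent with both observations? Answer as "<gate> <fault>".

Evaluate each candidate on input P=0, Q=0, R=0, S=0, T=0:
  G10 stuck-at-0: G1=0, G2=1, G3=0, G4=0, G5=0, G6=0, G7=1, G8=0, G9=0, G10=0 [stuck-at-0], G11=1, G12=1 → Y1=1, Y2=1 — eliminated
  G4 inverted output: G1=0, G2=1, G3=0, G4=1 [inverted output], G5=1, G6=0, G7=1, G8=0, G9=0, G10=1, G11=0, G12=1 → Y1=0, Y2=1 — matches
Only G4 inverted output reproduces the observed Y1=0, Y2=1.

G4 inverted output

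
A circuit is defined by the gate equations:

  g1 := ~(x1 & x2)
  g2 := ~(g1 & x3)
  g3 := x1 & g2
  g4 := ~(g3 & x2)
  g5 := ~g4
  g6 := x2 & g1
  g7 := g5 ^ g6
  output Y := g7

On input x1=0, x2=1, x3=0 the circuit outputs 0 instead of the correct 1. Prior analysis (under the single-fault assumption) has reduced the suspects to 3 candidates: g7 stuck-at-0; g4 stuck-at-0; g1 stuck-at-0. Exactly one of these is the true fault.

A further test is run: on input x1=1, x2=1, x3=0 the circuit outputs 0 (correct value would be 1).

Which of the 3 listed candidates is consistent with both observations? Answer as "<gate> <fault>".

Evaluate each candidate on input x1=1, x2=1, x3=0:
  g7 stuck-at-0: g1=0, g2=1, g3=1, g4=0, g5=1, g6=0, g7=0 [stuck-at-0] → 0 — matches
  g4 stuck-at-0: g1=0, g2=1, g3=1, g4=0 [stuck-at-0], g5=1, g6=0, g7=1 → 1 — eliminated
  g1 stuck-at-0: g1=0 [stuck-at-0], g2=1, g3=1, g4=0, g5=1, g6=0, g7=1 → 1 — eliminated
Only g7 stuck-at-0 reproduces the observed 0.

g7 stuck-at-0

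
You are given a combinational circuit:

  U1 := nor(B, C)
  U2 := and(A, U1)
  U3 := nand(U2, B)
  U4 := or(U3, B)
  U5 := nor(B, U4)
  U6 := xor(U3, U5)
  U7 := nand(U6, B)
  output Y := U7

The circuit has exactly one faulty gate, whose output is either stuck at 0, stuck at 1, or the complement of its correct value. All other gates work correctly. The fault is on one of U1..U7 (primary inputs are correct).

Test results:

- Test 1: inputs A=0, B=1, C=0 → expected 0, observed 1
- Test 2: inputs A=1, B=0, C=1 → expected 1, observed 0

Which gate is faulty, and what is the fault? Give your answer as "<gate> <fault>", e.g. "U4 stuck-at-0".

Fault-free values for test 1 (A=0, B=1, C=0): U1=0, U2=0, U3=1, U4=1, U5=0, U6=1, U7=0, giving Y=0. Observed 1.
Test 1: faults giving observed 1 are {U2 stuck-at-1, U2 inverted output, U3 stuck-at-0, U3 inverted output, U5 stuck-at-1, U5 inverted output, U6 stuck-at-0, U6 inverted output, U7 stuck-at-1, U7 inverted output}.
Test 2 (A=1, B=0, C=1): fault-free U1=0, U2=0, U3=1, U4=1, U5=0, U6=1, U7=1 → 1; observed 0. Eliminates U2 stuck-at-1, U2 inverted output, U3 stuck-at-0, U3 inverted output, U5 stuck-at-1, U5 inverted output, U6 stuck-at-0, U6 inverted output, U7 stuck-at-1.
Only U7 inverted output is consistent with every test.

U7 inverted output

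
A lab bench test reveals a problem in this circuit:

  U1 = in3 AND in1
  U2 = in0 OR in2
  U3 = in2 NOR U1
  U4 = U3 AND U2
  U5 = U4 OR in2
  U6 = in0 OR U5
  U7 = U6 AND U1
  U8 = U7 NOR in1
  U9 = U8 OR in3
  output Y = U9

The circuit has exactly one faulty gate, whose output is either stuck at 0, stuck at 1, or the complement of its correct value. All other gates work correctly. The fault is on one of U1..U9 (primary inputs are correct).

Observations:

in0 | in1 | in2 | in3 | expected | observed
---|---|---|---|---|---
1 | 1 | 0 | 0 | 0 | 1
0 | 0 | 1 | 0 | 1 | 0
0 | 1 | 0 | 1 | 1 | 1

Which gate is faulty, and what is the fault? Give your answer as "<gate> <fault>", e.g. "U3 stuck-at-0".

Fault-free values for test 1 (in0=1, in1=1, in2=0, in3=0): U1=0, U2=1, U3=1, U4=1, U5=1, U6=1, U7=0, U8=0, U9=0, giving Y=0. Observed 1.
Test 1: faults giving observed 1 are {U8 stuck-at-1, U8 inverted output, U9 stuck-at-1, U9 inverted output}.
Test 2 (in0=0, in1=0, in2=1, in3=0): fault-free U1=0, U2=1, U3=0, U4=0, U5=1, U6=1, U7=0, U8=1, U9=1 → 1; observed 0. Eliminates U8 stuck-at-1, U9 stuck-at-1.
Test 3 (in0=0, in1=1, in2=0, in3=1): fault-free U1=1, U2=0, U3=0, U4=0, U5=0, U6=0, U7=0, U8=0, U9=1 → 1; observed 1. Eliminates U9 inverted output.
Only U8 inverted output is consistent with every test.

U8 inverted output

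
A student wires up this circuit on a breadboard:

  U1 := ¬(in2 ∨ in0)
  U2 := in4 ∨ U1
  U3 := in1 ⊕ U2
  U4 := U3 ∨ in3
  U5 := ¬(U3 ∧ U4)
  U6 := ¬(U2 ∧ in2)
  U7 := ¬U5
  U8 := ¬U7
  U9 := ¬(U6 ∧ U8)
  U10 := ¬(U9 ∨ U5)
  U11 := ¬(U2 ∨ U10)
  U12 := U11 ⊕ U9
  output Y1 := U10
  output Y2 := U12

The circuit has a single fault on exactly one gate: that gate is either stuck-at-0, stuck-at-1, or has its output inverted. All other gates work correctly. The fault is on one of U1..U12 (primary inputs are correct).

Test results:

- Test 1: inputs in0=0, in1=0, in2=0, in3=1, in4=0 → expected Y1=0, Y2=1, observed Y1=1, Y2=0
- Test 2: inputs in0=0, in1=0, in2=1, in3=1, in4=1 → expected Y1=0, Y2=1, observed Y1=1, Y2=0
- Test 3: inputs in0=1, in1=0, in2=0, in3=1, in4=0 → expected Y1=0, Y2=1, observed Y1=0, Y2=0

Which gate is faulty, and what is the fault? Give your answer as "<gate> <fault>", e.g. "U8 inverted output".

U9 inverted output

Fault-free values for test 1 (in0=0, in1=0, in2=0, in3=1, in4=0): U1=1, U2=1, U3=1, U4=1, U5=0, U6=1, U7=1, U8=0, U9=1, U10=0, U11=0, U12=1, giving Y1=0, Y2=1. Observed Y1=1, Y2=0.
Test 1: faults giving observed Y1=1, Y2=0 are {U7 stuck-at-0, U7 inverted output, U8 stuck-at-1, U8 inverted output, U9 stuck-at-0, U9 inverted output}.
Test 2 (in0=0, in1=0, in2=1, in3=1, in4=1): fault-free U1=0, U2=1, U3=1, U4=1, U5=0, U6=0, U7=1, U8=0, U9=1, U10=0, U11=0, U12=1 → Y1=0, Y2=1; observed Y1=1, Y2=0. Eliminates U7 stuck-at-0, U7 inverted output, U8 stuck-at-1, U8 inverted output.
Test 3 (in0=1, in1=0, in2=0, in3=1, in4=0): fault-free U1=0, U2=0, U3=0, U4=1, U5=1, U6=1, U7=0, U8=1, U9=0, U10=0, U11=1, U12=1 → Y1=0, Y2=1; observed Y1=0, Y2=0. Eliminates U9 stuck-at-0.
Only U9 inverted output is consistent with every test.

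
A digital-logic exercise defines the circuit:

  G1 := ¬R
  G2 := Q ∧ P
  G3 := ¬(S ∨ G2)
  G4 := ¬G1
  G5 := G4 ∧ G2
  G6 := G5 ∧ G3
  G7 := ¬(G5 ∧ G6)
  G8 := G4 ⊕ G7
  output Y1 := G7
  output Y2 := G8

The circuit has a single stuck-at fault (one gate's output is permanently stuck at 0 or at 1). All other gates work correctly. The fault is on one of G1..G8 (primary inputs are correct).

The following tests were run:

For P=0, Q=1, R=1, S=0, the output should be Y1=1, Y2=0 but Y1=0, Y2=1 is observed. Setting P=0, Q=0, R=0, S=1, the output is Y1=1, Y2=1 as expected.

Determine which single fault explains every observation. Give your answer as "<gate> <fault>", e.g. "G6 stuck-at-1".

G5 stuck-at-1

Fault-free values for test 1 (P=0, Q=1, R=1, S=0): G1=0, G2=0, G3=1, G4=1, G5=0, G6=0, G7=1, G8=0, giving Y1=1, Y2=0. Observed Y1=0, Y2=1.
Test 1: faults giving observed Y1=0, Y2=1 are {G5 stuck-at-1, G7 stuck-at-0}.
Test 2 (P=0, Q=0, R=0, S=1): fault-free G1=1, G2=0, G3=0, G4=0, G5=0, G6=0, G7=1, G8=1 → Y1=1, Y2=1; observed Y1=1, Y2=1. Eliminates G7 stuck-at-0.
Only G5 stuck-at-1 is consistent with every test.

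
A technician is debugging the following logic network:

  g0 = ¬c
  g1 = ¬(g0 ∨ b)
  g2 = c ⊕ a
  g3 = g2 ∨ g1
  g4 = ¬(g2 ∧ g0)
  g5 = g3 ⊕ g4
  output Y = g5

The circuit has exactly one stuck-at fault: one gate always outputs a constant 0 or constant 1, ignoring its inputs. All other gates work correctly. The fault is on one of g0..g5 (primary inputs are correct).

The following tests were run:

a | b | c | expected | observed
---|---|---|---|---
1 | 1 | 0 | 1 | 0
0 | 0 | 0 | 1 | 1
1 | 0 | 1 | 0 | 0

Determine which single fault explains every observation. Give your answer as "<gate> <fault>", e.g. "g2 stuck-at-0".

Fault-free values for test 1 (a=1, b=1, c=0): g0=1, g1=0, g2=1, g3=1, g4=0, g5=1, giving Y=1. Observed 0.
Test 1: faults giving observed 0 are {g0 stuck-at-0, g3 stuck-at-0, g4 stuck-at-1, g5 stuck-at-0}.
Test 2 (a=0, b=0, c=0): fault-free g0=1, g1=0, g2=0, g3=0, g4=1, g5=1 → 1; observed 1. Eliminates g0 stuck-at-0, g5 stuck-at-0.
Test 3 (a=1, b=0, c=1): fault-free g0=0, g1=1, g2=0, g3=1, g4=1, g5=0 → 0; observed 0. Eliminates g3 stuck-at-0.
Only g4 stuck-at-1 is consistent with every test.

g4 stuck-at-1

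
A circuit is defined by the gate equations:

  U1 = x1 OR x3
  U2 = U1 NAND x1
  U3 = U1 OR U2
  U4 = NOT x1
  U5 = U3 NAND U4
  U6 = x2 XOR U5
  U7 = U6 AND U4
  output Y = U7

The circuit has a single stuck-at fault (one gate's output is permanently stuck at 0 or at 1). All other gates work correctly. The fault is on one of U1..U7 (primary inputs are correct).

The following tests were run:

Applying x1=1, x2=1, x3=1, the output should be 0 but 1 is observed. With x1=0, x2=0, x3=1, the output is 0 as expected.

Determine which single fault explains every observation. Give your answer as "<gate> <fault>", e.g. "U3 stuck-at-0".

U4 stuck-at-1

Fault-free values for test 1 (x1=1, x2=1, x3=1): U1=1, U2=0, U3=1, U4=0, U5=1, U6=0, U7=0, giving Y=0. Observed 1.
Test 1: faults giving observed 1 are {U4 stuck-at-1, U7 stuck-at-1}.
Test 2 (x1=0, x2=0, x3=1): fault-free U1=1, U2=1, U3=1, U4=1, U5=0, U6=0, U7=0 → 0; observed 0. Eliminates U7 stuck-at-1.
Only U4 stuck-at-1 is consistent with every test.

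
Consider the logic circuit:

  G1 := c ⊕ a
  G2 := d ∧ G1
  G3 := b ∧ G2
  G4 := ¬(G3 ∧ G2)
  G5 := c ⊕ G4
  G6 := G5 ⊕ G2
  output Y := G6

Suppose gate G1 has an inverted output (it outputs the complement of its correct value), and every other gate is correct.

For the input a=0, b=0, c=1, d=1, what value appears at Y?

Propagate with G1 forced: G1=0 [inverted output], G2=0, G3=0, G4=1, G5=0, G6=0.
So Y = 0. (Without the fault it would be 1.)

0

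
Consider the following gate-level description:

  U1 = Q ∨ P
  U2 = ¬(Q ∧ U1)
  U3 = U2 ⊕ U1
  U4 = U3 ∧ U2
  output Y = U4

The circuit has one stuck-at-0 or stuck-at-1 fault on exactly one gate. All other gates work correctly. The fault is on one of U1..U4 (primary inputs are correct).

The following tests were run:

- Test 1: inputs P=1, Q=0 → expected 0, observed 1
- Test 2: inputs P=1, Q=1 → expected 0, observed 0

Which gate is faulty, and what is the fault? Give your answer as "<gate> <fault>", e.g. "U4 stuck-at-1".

Fault-free values for test 1 (P=1, Q=0): U1=1, U2=1, U3=0, U4=0, giving Y=0. Observed 1.
Test 1: faults giving observed 1 are {U1 stuck-at-0, U3 stuck-at-1, U4 stuck-at-1}.
Test 2 (P=1, Q=1): fault-free U1=1, U2=0, U3=1, U4=0 → 0; observed 0. Eliminates U1 stuck-at-0, U4 stuck-at-1.
Only U3 stuck-at-1 is consistent with every test.

U3 stuck-at-1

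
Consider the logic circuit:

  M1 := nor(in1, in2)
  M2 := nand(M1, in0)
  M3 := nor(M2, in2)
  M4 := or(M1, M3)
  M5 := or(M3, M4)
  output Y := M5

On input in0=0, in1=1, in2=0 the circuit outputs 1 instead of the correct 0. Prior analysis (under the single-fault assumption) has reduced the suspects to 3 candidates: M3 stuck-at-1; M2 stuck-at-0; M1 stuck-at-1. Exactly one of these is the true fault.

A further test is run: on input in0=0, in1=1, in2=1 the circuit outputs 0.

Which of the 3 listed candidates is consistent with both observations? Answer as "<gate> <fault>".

M2 stuck-at-0

Evaluate each candidate on input in0=0, in1=1, in2=1:
  M3 stuck-at-1: M1=0, M2=1, M3=1 [stuck-at-1], M4=1, M5=1 → 1 — eliminated
  M2 stuck-at-0: M1=0, M2=0 [stuck-at-0], M3=0, M4=0, M5=0 → 0 — matches
  M1 stuck-at-1: M1=1 [stuck-at-1], M2=1, M3=0, M4=1, M5=1 → 1 — eliminated
Only M2 stuck-at-0 reproduces the observed 0.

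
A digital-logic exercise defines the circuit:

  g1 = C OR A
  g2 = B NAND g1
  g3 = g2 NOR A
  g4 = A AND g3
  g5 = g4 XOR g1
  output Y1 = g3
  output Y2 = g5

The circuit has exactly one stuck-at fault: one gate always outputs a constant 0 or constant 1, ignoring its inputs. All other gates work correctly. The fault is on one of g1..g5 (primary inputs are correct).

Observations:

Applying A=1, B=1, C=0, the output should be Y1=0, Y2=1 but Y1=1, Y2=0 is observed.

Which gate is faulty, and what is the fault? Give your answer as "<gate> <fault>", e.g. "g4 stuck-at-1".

Fault-free values for test 1 (A=1, B=1, C=0): g1=1, g2=0, g3=0, g4=0, g5=1, giving Y1=0, Y2=1. Observed Y1=1, Y2=0.
Test 1: faults giving observed Y1=1, Y2=0 are {g3 stuck-at-1}.
Only g3 stuck-at-1 is consistent with every test.

g3 stuck-at-1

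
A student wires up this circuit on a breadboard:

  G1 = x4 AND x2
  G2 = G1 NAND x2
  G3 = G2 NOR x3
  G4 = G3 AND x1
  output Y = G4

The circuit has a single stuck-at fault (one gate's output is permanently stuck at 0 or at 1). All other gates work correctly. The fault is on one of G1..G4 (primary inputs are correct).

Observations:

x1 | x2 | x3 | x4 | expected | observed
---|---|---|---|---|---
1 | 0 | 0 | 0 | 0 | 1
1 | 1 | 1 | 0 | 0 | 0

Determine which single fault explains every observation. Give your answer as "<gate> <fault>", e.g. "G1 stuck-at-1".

Fault-free values for test 1 (x1=1, x2=0, x3=0, x4=0): G1=0, G2=1, G3=0, G4=0, giving Y=0. Observed 1.
Test 1: faults giving observed 1 are {G2 stuck-at-0, G3 stuck-at-1, G4 stuck-at-1}.
Test 2 (x1=1, x2=1, x3=1, x4=0): fault-free G1=0, G2=1, G3=0, G4=0 → 0; observed 0. Eliminates G3 stuck-at-1, G4 stuck-at-1.
Only G2 stuck-at-0 is consistent with every test.

G2 stuck-at-0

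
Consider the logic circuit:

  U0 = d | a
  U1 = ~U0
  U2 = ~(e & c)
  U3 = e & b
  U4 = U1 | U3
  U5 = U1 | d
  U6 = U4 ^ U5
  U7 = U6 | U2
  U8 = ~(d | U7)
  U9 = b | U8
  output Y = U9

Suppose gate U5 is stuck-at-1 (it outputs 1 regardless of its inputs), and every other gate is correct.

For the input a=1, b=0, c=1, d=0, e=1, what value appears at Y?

0

Propagate with U5 forced: U0=1, U1=0, U2=0, U3=0, U4=0, U5=1 [stuck-at-1], U6=1, U7=1, U8=0, U9=0.
So Y = 0. (Without the fault it would be 1.)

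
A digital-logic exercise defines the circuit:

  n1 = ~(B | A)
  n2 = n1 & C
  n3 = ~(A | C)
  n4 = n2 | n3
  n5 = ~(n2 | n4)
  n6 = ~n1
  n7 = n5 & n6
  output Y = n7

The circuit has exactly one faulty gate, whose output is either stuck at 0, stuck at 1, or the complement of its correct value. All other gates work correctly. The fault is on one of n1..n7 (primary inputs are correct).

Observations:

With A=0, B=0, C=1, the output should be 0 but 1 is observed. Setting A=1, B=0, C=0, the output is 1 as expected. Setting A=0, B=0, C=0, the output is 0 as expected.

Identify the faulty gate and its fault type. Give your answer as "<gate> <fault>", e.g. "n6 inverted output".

n1 stuck-at-0

Fault-free values for test 1 (A=0, B=0, C=1): n1=1, n2=1, n3=0, n4=1, n5=0, n6=0, n7=0, giving Y=0. Observed 1.
Test 1: faults giving observed 1 are {n1 stuck-at-0, n1 inverted output, n7 stuck-at-1, n7 inverted output}.
Test 2 (A=1, B=0, C=0): fault-free n1=0, n2=0, n3=0, n4=0, n5=1, n6=1, n7=1 → 1; observed 1. Eliminates n1 inverted output, n7 inverted output.
Test 3 (A=0, B=0, C=0): fault-free n1=1, n2=0, n3=1, n4=1, n5=0, n6=0, n7=0 → 0; observed 0. Eliminates n7 stuck-at-1.
Only n1 stuck-at-0 is consistent with every test.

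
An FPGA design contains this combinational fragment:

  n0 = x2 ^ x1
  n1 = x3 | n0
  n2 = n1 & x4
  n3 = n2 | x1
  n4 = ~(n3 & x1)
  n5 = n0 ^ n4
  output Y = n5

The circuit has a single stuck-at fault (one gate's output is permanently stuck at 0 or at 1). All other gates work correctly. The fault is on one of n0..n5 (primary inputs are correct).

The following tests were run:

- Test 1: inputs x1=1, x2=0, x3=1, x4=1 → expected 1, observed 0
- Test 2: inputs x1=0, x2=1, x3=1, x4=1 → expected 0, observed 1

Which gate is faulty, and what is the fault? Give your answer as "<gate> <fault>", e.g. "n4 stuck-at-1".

n0 stuck-at-0

Fault-free values for test 1 (x1=1, x2=0, x3=1, x4=1): n0=1, n1=1, n2=1, n3=1, n4=0, n5=1, giving Y=1. Observed 0.
Test 1: faults giving observed 0 are {n0 stuck-at-0, n3 stuck-at-0, n4 stuck-at-1, n5 stuck-at-0}.
Test 2 (x1=0, x2=1, x3=1, x4=1): fault-free n0=1, n1=1, n2=1, n3=1, n4=1, n5=0 → 0; observed 1. Eliminates n3 stuck-at-0, n4 stuck-at-1, n5 stuck-at-0.
Only n0 stuck-at-0 is consistent with every test.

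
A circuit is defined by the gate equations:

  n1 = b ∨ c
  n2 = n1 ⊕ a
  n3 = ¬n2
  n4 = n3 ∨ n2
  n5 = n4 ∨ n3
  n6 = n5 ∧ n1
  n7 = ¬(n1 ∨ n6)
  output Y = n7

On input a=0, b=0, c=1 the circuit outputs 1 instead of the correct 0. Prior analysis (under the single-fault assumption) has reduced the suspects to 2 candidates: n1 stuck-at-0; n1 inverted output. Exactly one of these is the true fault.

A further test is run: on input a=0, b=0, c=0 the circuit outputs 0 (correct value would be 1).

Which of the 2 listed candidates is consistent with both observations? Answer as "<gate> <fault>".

n1 inverted output

Evaluate each candidate on input a=0, b=0, c=0:
  n1 stuck-at-0: n1=0 [stuck-at-0], n2=0, n3=1, n4=1, n5=1, n6=0, n7=1 → 1 — eliminated
  n1 inverted output: n1=1 [inverted output], n2=1, n3=0, n4=1, n5=1, n6=1, n7=0 → 0 — matches
Only n1 inverted output reproduces the observed 0.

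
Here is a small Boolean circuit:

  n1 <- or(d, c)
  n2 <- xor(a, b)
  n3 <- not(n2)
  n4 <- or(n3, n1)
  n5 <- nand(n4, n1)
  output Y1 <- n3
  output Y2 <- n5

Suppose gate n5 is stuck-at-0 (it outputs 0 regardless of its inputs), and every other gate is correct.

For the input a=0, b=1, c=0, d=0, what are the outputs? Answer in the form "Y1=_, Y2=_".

Propagate with n5 forced: n1=0, n2=1, n3=0, n4=0, n5=0 [stuck-at-0].
So the outputs are Y1=0, Y2=0. (Without the fault they would be Y1=0, Y2=1.)

Y1=0, Y2=0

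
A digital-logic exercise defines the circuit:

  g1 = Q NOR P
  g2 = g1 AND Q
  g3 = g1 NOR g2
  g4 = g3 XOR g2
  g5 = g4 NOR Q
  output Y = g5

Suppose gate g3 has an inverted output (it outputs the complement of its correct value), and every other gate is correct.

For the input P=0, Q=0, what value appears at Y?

0

Propagate with g3 forced: g1=1, g2=0, g3=1 [inverted output], g4=1, g5=0.
So Y = 0. (Without the fault it would be 1.)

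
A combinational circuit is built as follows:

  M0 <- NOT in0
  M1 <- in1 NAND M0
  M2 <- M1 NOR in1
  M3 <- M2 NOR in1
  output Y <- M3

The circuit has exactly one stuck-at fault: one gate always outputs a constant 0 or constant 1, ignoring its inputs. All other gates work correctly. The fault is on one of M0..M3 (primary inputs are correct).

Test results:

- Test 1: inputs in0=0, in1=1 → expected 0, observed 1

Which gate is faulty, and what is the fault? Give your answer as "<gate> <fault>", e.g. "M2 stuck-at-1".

Fault-free values for test 1 (in0=0, in1=1): M0=1, M1=0, M2=0, M3=0, giving Y=0. Observed 1.
Test 1: faults giving observed 1 are {M3 stuck-at-1}.
Only M3 stuck-at-1 is consistent with every test.

M3 stuck-at-1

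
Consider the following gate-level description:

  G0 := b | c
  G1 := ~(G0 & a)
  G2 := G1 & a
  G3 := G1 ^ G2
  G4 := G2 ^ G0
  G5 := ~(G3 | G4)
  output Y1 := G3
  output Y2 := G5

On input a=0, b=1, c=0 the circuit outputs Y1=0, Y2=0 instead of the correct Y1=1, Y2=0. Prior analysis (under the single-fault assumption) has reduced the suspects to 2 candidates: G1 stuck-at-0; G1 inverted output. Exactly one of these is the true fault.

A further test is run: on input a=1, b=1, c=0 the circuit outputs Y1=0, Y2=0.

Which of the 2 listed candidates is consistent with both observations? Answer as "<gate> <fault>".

G1 stuck-at-0

Evaluate each candidate on input a=1, b=1, c=0:
  G1 stuck-at-0: G0=1, G1=0 [stuck-at-0], G2=0, G3=0, G4=1, G5=0 → Y1=0, Y2=0 — matches
  G1 inverted output: G0=1, G1=1 [inverted output], G2=1, G3=0, G4=0, G5=1 → Y1=0, Y2=1 — eliminated
Only G1 stuck-at-0 reproduces the observed Y1=0, Y2=0.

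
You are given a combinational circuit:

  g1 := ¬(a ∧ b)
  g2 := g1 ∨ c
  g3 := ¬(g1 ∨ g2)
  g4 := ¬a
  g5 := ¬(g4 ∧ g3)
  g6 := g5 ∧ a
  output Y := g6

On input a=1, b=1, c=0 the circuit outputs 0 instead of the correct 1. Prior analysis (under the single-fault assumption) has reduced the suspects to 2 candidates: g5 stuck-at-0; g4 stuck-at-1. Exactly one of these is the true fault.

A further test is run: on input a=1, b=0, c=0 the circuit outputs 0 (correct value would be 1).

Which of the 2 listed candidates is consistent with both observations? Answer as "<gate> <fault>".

g5 stuck-at-0

Evaluate each candidate on input a=1, b=0, c=0:
  g5 stuck-at-0: g1=1, g2=1, g3=0, g4=0, g5=0 [stuck-at-0], g6=0 → 0 — matches
  g4 stuck-at-1: g1=1, g2=1, g3=0, g4=1 [stuck-at-1], g5=1, g6=1 → 1 — eliminated
Only g5 stuck-at-0 reproduces the observed 0.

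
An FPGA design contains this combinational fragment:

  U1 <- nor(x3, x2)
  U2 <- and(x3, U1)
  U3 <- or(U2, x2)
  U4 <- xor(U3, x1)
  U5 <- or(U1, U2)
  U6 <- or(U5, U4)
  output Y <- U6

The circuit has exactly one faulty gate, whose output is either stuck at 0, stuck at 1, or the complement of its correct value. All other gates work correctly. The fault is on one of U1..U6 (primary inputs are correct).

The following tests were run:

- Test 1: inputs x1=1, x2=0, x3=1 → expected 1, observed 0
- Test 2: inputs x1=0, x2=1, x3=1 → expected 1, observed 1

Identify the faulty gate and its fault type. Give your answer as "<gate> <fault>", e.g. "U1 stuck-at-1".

Fault-free values for test 1 (x1=1, x2=0, x3=1): U1=0, U2=0, U3=0, U4=1, U5=0, U6=1, giving Y=1. Observed 0.
Test 1: faults giving observed 0 are {U3 stuck-at-1, U3 inverted output, U4 stuck-at-0, U4 inverted output, U6 stuck-at-0, U6 inverted output}.
Test 2 (x1=0, x2=1, x3=1): fault-free U1=0, U2=0, U3=1, U4=1, U5=0, U6=1 → 1; observed 1. Eliminates U3 inverted output, U4 stuck-at-0, U4 inverted output, U6 stuck-at-0, U6 inverted output.
Only U3 stuck-at-1 is consistent with every test.

U3 stuck-at-1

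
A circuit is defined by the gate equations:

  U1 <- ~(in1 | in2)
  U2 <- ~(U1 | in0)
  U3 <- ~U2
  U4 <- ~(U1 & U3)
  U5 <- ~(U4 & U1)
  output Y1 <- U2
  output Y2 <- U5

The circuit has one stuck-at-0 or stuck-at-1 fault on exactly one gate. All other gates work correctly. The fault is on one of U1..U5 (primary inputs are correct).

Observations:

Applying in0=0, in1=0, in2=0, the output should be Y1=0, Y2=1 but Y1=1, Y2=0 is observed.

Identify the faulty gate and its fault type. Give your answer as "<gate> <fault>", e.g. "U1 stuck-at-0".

U2 stuck-at-1

Fault-free values for test 1 (in0=0, in1=0, in2=0): U1=1, U2=0, U3=1, U4=0, U5=1, giving Y1=0, Y2=1. Observed Y1=1, Y2=0.
Test 1: faults giving observed Y1=1, Y2=0 are {U2 stuck-at-1}.
Only U2 stuck-at-1 is consistent with every test.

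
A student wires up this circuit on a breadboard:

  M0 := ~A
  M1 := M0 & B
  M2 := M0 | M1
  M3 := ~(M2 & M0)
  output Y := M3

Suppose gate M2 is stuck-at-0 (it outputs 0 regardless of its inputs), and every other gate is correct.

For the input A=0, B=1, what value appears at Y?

Propagate with M2 forced: M0=1, M1=1, M2=0 [stuck-at-0], M3=1.
So Y = 1. (Without the fault it would be 0.)

1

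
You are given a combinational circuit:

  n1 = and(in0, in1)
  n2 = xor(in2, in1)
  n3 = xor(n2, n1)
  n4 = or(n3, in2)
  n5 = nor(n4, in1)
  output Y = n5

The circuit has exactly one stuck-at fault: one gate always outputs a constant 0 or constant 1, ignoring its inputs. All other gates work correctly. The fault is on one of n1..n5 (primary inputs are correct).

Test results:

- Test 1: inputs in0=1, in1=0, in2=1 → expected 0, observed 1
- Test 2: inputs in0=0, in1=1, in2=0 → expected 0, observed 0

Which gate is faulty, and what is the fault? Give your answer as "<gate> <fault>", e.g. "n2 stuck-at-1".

n4 stuck-at-0

Fault-free values for test 1 (in0=1, in1=0, in2=1): n1=0, n2=1, n3=1, n4=1, n5=0, giving Y=0. Observed 1.
Test 1: faults giving observed 1 are {n4 stuck-at-0, n5 stuck-at-1}.
Test 2 (in0=0, in1=1, in2=0): fault-free n1=0, n2=1, n3=1, n4=1, n5=0 → 0; observed 0. Eliminates n5 stuck-at-1.
Only n4 stuck-at-0 is consistent with every test.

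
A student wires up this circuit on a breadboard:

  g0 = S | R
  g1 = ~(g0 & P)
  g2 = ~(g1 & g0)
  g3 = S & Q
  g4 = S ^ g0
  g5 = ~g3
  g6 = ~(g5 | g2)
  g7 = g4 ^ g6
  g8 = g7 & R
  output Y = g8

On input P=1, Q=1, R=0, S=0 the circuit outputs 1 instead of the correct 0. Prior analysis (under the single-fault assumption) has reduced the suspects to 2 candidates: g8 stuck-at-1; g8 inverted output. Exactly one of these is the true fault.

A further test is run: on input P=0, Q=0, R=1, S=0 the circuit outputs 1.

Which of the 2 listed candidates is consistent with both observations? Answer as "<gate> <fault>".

Evaluate each candidate on input P=0, Q=0, R=1, S=0:
  g8 stuck-at-1: g0=1, g1=1, g2=0, g3=0, g4=1, g5=1, g6=0, g7=1, g8=1 [stuck-at-1] → 1 — matches
  g8 inverted output: g0=1, g1=1, g2=0, g3=0, g4=1, g5=1, g6=0, g7=1, g8=0 [inverted output] → 0 — eliminated
Only g8 stuck-at-1 reproduces the observed 1.

g8 stuck-at-1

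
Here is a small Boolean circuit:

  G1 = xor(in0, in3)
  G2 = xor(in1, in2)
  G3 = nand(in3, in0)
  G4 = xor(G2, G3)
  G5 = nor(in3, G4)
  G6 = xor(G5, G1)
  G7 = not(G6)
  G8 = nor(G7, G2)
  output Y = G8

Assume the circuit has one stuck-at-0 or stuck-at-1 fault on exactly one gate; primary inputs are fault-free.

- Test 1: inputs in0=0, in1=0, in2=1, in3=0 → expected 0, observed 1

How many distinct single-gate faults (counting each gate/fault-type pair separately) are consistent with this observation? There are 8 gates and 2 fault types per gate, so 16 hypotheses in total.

Fault-free: G1=0, G2=1, G3=1, G4=0, G5=1, G6=1, G7=0, G8=0 → 0. Observed 1.
  G1: none of the 2 fault types match ✗
  G2: none of the 2 fault types match ✗
  G3: none of the 2 fault types match ✗
  G4: none of the 2 fault types match ✗
  G5: none of the 2 fault types match ✗
  G6: none of the 2 fault types match ✗
  G7: none of the 2 fault types match ✗
  G8: stuck-at-1 ✓; others ✗
Consistent faults: {G8 stuck-at-1} — 1 in all.

1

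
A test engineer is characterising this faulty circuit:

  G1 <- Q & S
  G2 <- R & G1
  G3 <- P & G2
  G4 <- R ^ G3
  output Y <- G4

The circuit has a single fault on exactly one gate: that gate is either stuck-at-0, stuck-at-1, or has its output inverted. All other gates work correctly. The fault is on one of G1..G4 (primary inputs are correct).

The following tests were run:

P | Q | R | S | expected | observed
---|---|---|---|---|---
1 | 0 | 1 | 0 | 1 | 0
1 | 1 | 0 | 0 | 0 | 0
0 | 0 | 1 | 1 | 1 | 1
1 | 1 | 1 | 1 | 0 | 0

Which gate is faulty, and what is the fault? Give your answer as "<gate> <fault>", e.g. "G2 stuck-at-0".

Fault-free values for test 1 (P=1, Q=0, R=1, S=0): G1=0, G2=0, G3=0, G4=1, giving Y=1. Observed 0.
Test 1: faults giving observed 0 are {G1 stuck-at-1, G1 inverted output, G2 stuck-at-1, G2 inverted output, G3 stuck-at-1, G3 inverted output, G4 stuck-at-0, G4 inverted output}.
Test 2 (P=1, Q=1, R=0, S=0): fault-free G1=0, G2=0, G3=0, G4=0 → 0; observed 0. Eliminates G2 stuck-at-1, G2 inverted output, G3 stuck-at-1, G3 inverted output, G4 inverted output.
Test 3 (P=0, Q=0, R=1, S=1): fault-free G1=0, G2=0, G3=0, G4=1 → 1; observed 1. Eliminates G4 stuck-at-0.
Test 4 (P=1, Q=1, R=1, S=1): fault-free G1=1, G2=1, G3=1, G4=0 → 0; observed 0. Eliminates G1 inverted output.
Only G1 stuck-at-1 is consistent with every test.

G1 stuck-at-1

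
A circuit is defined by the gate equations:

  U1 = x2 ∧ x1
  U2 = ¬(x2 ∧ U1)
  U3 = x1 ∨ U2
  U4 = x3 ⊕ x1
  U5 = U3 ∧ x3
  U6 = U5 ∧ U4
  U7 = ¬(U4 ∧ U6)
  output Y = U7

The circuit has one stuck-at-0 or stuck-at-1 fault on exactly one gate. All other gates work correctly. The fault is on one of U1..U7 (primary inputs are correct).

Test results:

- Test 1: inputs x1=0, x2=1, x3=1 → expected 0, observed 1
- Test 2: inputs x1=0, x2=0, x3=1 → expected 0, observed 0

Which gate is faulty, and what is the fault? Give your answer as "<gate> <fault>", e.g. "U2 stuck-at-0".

U1 stuck-at-1

Fault-free values for test 1 (x1=0, x2=1, x3=1): U1=0, U2=1, U3=1, U4=1, U5=1, U6=1, U7=0, giving Y=0. Observed 1.
Test 1: faults giving observed 1 are {U1 stuck-at-1, U2 stuck-at-0, U3 stuck-at-0, U4 stuck-at-0, U5 stuck-at-0, U6 stuck-at-0, U7 stuck-at-1}.
Test 2 (x1=0, x2=0, x3=1): fault-free U1=0, U2=1, U3=1, U4=1, U5=1, U6=1, U7=0 → 0; observed 0. Eliminates U2 stuck-at-0, U3 stuck-at-0, U4 stuck-at-0, U5 stuck-at-0, U6 stuck-at-0, U7 stuck-at-1.
Only U1 stuck-at-1 is consistent with every test.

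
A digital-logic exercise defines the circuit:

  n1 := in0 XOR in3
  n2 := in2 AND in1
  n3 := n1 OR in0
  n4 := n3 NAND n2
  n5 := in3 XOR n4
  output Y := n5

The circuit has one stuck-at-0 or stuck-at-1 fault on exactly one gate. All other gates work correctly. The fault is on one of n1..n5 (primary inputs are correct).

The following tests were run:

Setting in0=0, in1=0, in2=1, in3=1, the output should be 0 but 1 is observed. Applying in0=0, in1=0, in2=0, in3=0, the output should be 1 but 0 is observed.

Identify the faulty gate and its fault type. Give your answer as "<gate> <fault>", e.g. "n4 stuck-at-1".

n4 stuck-at-0

Fault-free values for test 1 (in0=0, in1=0, in2=1, in3=1): n1=1, n2=0, n3=1, n4=1, n5=0, giving Y=0. Observed 1.
Test 1: faults giving observed 1 are {n2 stuck-at-1, n4 stuck-at-0, n5 stuck-at-1}.
Test 2 (in0=0, in1=0, in2=0, in3=0): fault-free n1=0, n2=0, n3=0, n4=1, n5=1 → 1; observed 0. Eliminates n2 stuck-at-1, n5 stuck-at-1.
Only n4 stuck-at-0 is consistent with every test.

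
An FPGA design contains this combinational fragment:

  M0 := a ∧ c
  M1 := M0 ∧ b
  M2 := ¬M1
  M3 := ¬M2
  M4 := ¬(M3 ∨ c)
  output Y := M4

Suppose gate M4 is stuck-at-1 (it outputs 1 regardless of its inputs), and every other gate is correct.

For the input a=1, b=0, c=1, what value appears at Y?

Propagate with M4 forced: M0=1, M1=0, M2=1, M3=0, M4=1 [stuck-at-1].
So Y = 1. (Without the fault it would be 0.)

1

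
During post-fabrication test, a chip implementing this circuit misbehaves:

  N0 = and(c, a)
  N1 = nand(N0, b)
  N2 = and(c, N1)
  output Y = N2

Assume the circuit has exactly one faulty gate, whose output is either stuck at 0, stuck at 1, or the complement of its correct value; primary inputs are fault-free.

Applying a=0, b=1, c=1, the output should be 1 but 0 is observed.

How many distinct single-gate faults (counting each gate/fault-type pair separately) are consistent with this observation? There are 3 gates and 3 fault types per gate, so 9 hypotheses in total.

6

Fault-free: N0=0, N1=1, N2=1 → 1. Observed 0.
  N0 stuck-at-0: output 1 ✗
  N0 stuck-at-1: output 0 ✓
  N0 inverted output: output 0 ✓
  N1 stuck-at-0: output 0 ✓
  N1 stuck-at-1: output 1 ✗
  N1 inverted output: output 0 ✓
  N2 stuck-at-0: output 0 ✓
  N2 stuck-at-1: output 1 ✗
  N2 inverted output: output 0 ✓
Consistent faults: {N0 stuck-at-1, N0 inverted output, N1 stuck-at-0, N1 inverted output, N2 stuck-at-0, N2 inverted output} — 6 in all.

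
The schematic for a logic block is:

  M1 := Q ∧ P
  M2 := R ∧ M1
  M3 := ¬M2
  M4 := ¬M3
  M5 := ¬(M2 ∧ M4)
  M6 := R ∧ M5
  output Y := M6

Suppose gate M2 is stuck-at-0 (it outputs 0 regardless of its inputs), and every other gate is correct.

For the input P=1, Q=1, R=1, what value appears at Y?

Propagate with M2 forced: M1=1, M2=0 [stuck-at-0], M3=1, M4=0, M5=1, M6=1.
So Y = 1. (Without the fault it would be 0.)

1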